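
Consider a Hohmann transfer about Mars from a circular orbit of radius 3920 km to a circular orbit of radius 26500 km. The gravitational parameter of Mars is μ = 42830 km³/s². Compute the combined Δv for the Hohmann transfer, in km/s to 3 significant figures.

The Hohmann ellipse has a_t = (r₁ + r₂)/2 = 15210 km.
At r₁ the circular-orbit speed is v₁ = √(μ/r₁) = 3.30545 km/s.
Transfer-orbit speed at r₁ (vis-viva): v_p = √[μ(2/r₁ − 1/a_t)] = 4.36304 km/s.
First burn Δv₁ = |v_p − v₁| = 1.05759 km/s.
Circular speed at r₂: v₂ = √(μ/r₂) = 1.271309 km/s.
Transfer-orbit speed at r₂: v_a = √[μ(2/r₂ − 1/a_t)] = 0.6454008 km/s.
Second burn Δv₂ = |v₂ − v_a| = 0.625908 km/s.
Total Δv = Δv₁ + Δv₂ = 1.683 km/s.

Δv = 1.68 km/s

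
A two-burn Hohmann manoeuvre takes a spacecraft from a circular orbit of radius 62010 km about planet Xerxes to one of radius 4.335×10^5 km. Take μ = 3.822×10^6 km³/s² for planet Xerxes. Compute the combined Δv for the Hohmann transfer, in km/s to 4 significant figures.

Transfer-ellipse semi-major axis a_t = (r₁ + r₂)/2 = (62010 + 4.335×10^5)/2 = 2.47755×10^5 km.
At r₁ the circular-orbit speed is v₁ = √(μ/r₁) = 7.8508 km/s.
Transfer-orbit speed at r₁ (vis-viva): v_p = √[μ(2/r₁ − 1/a_t)] = 10.385 km/s.
First burn Δv₁ = |v_p − v₁| = 2.534 km/s.
At r₂, v₂ = √(μ/r₂) = 2.969 km/s.
Transfer-orbit speed at r₂: v_a = √[μ(2/r₂ − 1/a_t)] = 1.485 km/s.
Second burn Δv₂ = |v₂ − v_a| = 1.484 km/s.
Δv = Δv₁ + Δv₂ = 2.534 + 1.484 = 4.018 km/s.

Δv = 4.018 km/s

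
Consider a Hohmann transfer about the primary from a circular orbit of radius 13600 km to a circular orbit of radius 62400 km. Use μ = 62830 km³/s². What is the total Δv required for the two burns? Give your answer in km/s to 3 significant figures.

Δv = 1.01 km/s

The Hohmann ellipse has a_t = (r₁ + r₂)/2 = 38000 km.
At r₁ the circular-orbit speed is v₁ = √(μ/r₁) = 2.1494 km/s.
Transfer-orbit speed at r₁ (vis-viva equation): v_p = √[μ(2/r₁ − 1/a_t)] = 2.7543 km/s.
First burn Δv₁ = |v_p − v₁| = 0.6049 km/s.
Circular speed at r₂: v₂ = √(μ/r₂) = 1.0034 km/s.
Transfer-orbit speed at r₂: v_a = √[μ(2/r₂ − 1/a_t)] = 0.60030 km/s.
Second burn Δv₂ = |v₂ − v_a| = 0.4031 km/s.
Total Δv = Δv₁ + Δv₂ = 1.008 km/s.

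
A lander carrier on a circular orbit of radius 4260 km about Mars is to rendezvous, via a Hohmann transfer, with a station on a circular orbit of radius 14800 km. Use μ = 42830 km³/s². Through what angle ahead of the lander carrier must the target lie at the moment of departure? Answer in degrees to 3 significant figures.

φ = 87.0°

Transfer-ellipse semi-major axis a_t = (r₁ + r₂)/2 = (4260 + 14800)/2 = 9530 km.
Transfer time t = π√(a_t³/μ) = 14123 s.
Target angular speed ω₂ = √(μ/r₂³) = 1.1494×10^-4 rad/s.
Angle swept by the target during transfer: ω₂·t = 1.6233 rad = 93.01°.
Arrival is 180° from departure on the ellipse, so φ = 180° − 93.01° = 87.0°.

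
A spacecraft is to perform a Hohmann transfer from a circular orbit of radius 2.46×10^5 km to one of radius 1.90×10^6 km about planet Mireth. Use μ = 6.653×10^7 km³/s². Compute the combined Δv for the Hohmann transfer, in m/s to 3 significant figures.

The Hohmann ellipse has a_t = (r₁ + r₂)/2 = 1.073×10^6 km.
At r₁ the circular-orbit speed is v₁ = √(μ/r₁) = 16.4453 km/s.
On the transfer ellipse at r₁, vis-viva equation gives v_p = √[μ(2/r₁ − 1/a_t)] = 21.8836 km/s.
First burn Δv₁ = |v_p − v₁| = 5.438 km/s.
Circular speed at r₂: v₂ = √(μ/r₂) = 5.917 km/s.
Transfer-orbit speed at r₂: v_a = √[μ(2/r₂ − 1/a_t)] = 2.833 km/s.
Second burn Δv₂ = |v₂ − v_a| = 3.084 km/s.
Total Δv = Δv₁ + Δv₂ = 8.522 km/s.

Δv = 8520 m/s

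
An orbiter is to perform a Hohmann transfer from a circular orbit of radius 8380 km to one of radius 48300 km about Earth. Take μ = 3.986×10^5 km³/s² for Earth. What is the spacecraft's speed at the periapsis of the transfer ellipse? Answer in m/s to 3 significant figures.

Transfer-ellipse semi-major axis a_t = (r₁ + r₂)/2 = (8380 + 48300)/2 = 28340 km.
At periapsis, r = 8380 km.
From the vis-viva equation, v = √[μ(2/r − 1/a_t)] = 9.004 km/s.

v = 9000 m/s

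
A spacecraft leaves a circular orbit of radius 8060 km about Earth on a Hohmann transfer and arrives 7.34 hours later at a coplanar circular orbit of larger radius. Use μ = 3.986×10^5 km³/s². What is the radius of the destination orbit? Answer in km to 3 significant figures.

r₂ = 52800 km

Transfer time t = 7.34 hours = 26424 s, and t = π√(a_t³/μ).
So a_t = (μ t²/π²)^(1/3) = (3.986×10^5 × (26424)² / π²)^(1/3) = 30438 km.
Since a_t = (r₁ + r₂)/2, r₂ = 2a_t − r₁ = 2×30438 − 8060 = 52816 km.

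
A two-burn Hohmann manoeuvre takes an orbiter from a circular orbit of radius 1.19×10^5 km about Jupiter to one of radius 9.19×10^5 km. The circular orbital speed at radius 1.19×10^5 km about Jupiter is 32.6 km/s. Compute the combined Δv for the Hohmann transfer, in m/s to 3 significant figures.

From the circular-orbit relation v² = μ/r at r = 1.19×10^5 km: μ = v²r = (32.6)² × 1.19×10^5 = 1.26468×10^8 km³/s².
Semi-major axis of the transfer orbit: a_t = (1.190×10^5 + 9.190×10^5)/2 = 5.190×10^5 km.
Circular speed at r₁: v₁ = √(μ/r₁) = √(1.26468×10^8/1.190×10^5) = 32.60 km/s.
On the transfer ellipse at r₁, vis-viva gives v_p = √[μ(2/r₁ − 1/a_t)] = 43.38 km/s.
First burn Δv₁ = |v_p − v₁| = 10.78 km/s.
Circular speed at r₂: v₂ = √(μ/r₂) = 11.731 km/s.
Transfer-orbit speed at r₂: v_a = √[μ(2/r₂ − 1/a_t)] = 5.6172 km/s.
Second burn Δv₂ = |v₂ − v_a| = 6.114 km/s.
Δv = Δv₁ + Δv₂ = 10.78 + 6.114 = 16.89 km/s.

Δv = 16900 m/s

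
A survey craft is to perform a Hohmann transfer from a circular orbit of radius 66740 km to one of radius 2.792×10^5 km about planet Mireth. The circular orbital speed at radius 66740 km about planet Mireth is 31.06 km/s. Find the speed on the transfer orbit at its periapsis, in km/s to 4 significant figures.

From the circular-orbit relation v² = μ/r at r = 66740 km: μ = v²r = (31.06)² × 66740 = 6.43857×10^7 km³/s².
Semi-major axis of the transfer orbit: a_t = (66740 + 2.792×10^5)/2 = 1.7297×10^5 km.
The periapsis of the transfer ellipse is at r = 66740 km.
Applying v² = μ(2/r − 1/a_t): v = 39.46 km/s.

v = 39.46 km/s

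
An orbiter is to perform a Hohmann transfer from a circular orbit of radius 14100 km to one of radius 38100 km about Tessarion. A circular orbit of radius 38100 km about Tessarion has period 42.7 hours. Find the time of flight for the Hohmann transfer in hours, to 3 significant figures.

From Kepler's third law T² = 4π²r³/μ at r = 38100 km, T = 42.7 hours = 42.7 × 3600 s = 1.5372×10^5 s: μ = 4π²r³/T² = 92400.4 km³/s².
Transfer-ellipse semi-major axis a_t = (r₁ + r₂)/2 = (14100 + 38100)/2 = 26100 km.
Half the transfer-orbit period gives t = π√(a_t³/μ) = 43580 s.
Converting: 43580 s ÷ 3600 s/hour = 12.1 hours.

t = 12.1 hours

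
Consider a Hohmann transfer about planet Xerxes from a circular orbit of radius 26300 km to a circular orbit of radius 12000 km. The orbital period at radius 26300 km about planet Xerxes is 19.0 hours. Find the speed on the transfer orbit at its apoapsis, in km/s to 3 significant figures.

From Kepler's third law T² = 4π²r³/μ at r = 26300 km, T = 19.0 hours = 19.0 × 3600 s = 68400 s: μ = 4π²r³/T² = 1.53502×10^5 km³/s².
Semi-major axis of the transfer orbit: a_t = (26300 + 12000)/2 = 19150 km.
The apoapsis of the transfer ellipse is at r = 26300 km.
Applying v² = μ(2/r − 1/a_t): v = 1.912 km/s.

v = 1.91 km/s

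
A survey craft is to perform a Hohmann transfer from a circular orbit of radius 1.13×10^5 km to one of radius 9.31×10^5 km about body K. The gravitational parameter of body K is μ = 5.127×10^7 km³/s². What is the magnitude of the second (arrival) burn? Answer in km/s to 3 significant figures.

Δv₂ = 3.97 km/s

Semi-major axis of the transfer orbit: a_t = (1.130×10^5 + 9.310×10^5)/2 = 5.220×10^5 km.
Circular speed at r = 9.310×10^5 km: v_c = √(μ/r) = 7.421 km/s.
Vis-viva on the transfer ellipse at r = 9.310×10^5 km gives v_t = √[μ(2/r − 1/a_t)] = 3.453 km/s.
Δv₂ = |v_t − v_c| = |3.453 − 7.421| = 3.968 km/s.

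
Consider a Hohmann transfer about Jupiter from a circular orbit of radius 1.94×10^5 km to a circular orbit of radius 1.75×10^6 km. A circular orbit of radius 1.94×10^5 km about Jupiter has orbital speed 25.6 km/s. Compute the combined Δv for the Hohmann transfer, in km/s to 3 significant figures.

From the circular-orbit relation v² = μ/r at r = 1.94×10^5 km: μ = v²r = (25.6)² × 1.94×10^5 = 1.27140×10^8 km³/s².
Semi-major axis of the transfer orbit: a_t = (1.940×10^5 + 1.750×10^6)/2 = 9.720×10^5 km.
Circular speed at r₁: v₁ = √(μ/r₁) = √(1.27140×10^8/1.940×10^5) = 25.60 km/s.
Transfer-orbit speed at r₁ (vis-viva): v_p = √[μ(2/r₁ − 1/a_t)] = 34.35 km/s.
First burn Δv₁ = |v_p − v₁| = 8.750 km/s.
Circular speed at r₂: v₂ = √(μ/r₂) = 8.524 km/s.
Transfer-orbit speed at r₂: v_a = √[μ(2/r₂ − 1/a_t)] = 3.808 km/s.
Second burn Δv₂ = |v₂ − v_a| = 4.716 km/s.
Total Δv = Δv₁ + Δv₂ = 13.47 km/s.

Δv = 13.5 km/s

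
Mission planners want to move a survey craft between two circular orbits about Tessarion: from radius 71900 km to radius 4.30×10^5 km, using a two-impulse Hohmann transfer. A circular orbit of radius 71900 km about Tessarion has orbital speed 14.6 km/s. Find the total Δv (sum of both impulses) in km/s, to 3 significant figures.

Δv = 7.29 km/s

From the circular-orbit relation v² = μ/r at r = 71900 km: μ = v²r = (14.6)² × 71900 = 1.53262×10^7 km³/s².
Semi-major axis of the transfer orbit: a_t = (71900 + 4.300×10^5)/2 = 2.5095×10^5 km.
At r₁ the circular-orbit speed is v₁ = √(μ/r₁) = 14.600 km/s.
On the transfer ellipse at r₁, vis-viva gives v_p = √[μ(2/r₁ − 1/a_t)] = 19.111 km/s.
First burn Δv₁ = |v_p − v₁| = 4.511 km/s.
At r₂, v₂ = √(μ/r₂) = 5.97012 km/s.
Transfer-orbit speed at r₂: v_a = √[μ(2/r₂ − 1/a_t)] = 3.19561 km/s.
Second burn Δv₂ = |v₂ − v_a| = 2.775 km/s.
Total Δv = Δv₁ + Δv₂ = 7.286 km/s.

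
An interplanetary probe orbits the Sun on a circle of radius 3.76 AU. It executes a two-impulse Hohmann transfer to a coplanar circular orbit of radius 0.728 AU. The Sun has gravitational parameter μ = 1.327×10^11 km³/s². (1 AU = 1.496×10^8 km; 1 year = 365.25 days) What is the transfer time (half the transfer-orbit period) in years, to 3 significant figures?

In km: r₁ = 3.76 × 1.496×10^8 = 5.62496×10^8 km; r₂ = 0.728 × 1.496×10^8 = 1.089088×10^8 km.
Semi-major axis of the transfer orbit: a_t = (5.62496×10^8 + 1.089088×10^8)/2 = 3.357024×10^8 km.
Transfer time t = π√(a_t³/μ) = π√((3.357024×10^8)³ / 1.327×10^11) = 5.305×10^7 s.
Converting: 5.305×10^7 s ÷ 3.15576×10^7 s/year (365.25 × 86400) = 1.68 years.

t = 1.68 years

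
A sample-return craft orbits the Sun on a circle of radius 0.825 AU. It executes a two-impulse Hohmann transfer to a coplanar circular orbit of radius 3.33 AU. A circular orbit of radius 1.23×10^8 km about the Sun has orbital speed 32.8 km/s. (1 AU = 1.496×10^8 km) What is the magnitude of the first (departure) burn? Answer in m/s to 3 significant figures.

Δv₁ = 8710 m/s

From the circular-orbit relation v² = μ/r at r = 1.23×10^8 km: μ = v²r = (32.8)² × 1.23×10^8 = 1.32328×10^11 km³/s².
In km: r₁ = 0.825 × 1.496×10^8 = 1.2342×10^8 km; r₂ = 3.33 × 1.496×10^8 = 4.98168×10^8 km.
Semi-major axis of the transfer orbit: a_t = (1.2342×10^8 + 4.98168×10^8)/2 = 3.10794×10^8 km.
Circular speed at r = 1.2342×10^8 km: v_c = √(μ/r) = 32.744 km/s.
Transfer-orbit speed at the same r (vis-viva, a = a_t): v_t = √[μ(2/r − 1/a_t)] = 41.456 km/s.
Δv₁ = |v_t − v_c| = |41.456 − 32.744| = 8.712 km/s.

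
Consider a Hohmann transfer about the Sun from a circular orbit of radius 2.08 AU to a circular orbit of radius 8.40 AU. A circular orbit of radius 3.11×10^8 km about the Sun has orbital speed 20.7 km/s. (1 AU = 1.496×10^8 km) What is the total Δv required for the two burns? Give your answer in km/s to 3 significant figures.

From the circular-orbit relation v² = μ/r at r = 3.11×10^8 km: μ = v²r = (20.7)² × 3.11×10^8 = 1.33260×10^11 km³/s².
In km: r₁ = 2.08 × 1.496×10^8 = 3.11168×10^8 km; r₂ = 8.40 × 1.496×10^8 = 1.25664×10^9 km.
The Hohmann ellipse has a_t = (r₁ + r₂)/2 = 7.83904×10^8 km.
At r₁ the circular-orbit speed is v₁ = √(μ/r₁) = 20.6944 km/s.
On the transfer ellipse at r₁, vis-viva equation gives v_p = √[μ(2/r₁ − 1/a_t)] = 26.2016 km/s.
First burn Δv₁ = |v_p − v₁| = 5.507 km/s.
At r₂, v₂ = √(μ/r₂) = 10.298 km/s.
Transfer-orbit speed at r₂: v_a = √[μ(2/r₂ − 1/a_t)] = 6.4880 km/s.
Second burn Δv₂ = |v₂ − v_a| = 3.810 km/s.
Total Δv = Δv₁ + Δv₂ = 9.317 km/s.

Δv = 9.32 km/s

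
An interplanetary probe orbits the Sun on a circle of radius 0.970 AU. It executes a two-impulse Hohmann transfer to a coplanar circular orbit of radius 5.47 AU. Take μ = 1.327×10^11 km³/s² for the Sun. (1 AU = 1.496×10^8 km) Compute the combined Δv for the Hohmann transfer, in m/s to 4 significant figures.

In km: r₁ = 0.970 × 1.496×10^8 = 1.45112×10^8 km; r₂ = 5.47 × 1.496×10^8 = 8.18312×10^8 km.
Semi-major axis of the transfer orbit: a_t = (1.45112×10^8 + 8.18312×10^8)/2 = 4.81712×10^8 km.
Circular speed at r₁: v₁ = √(μ/r₁) = √(1.327×10^11/1.45112×10^8) = 30.240 km/s.
On the transfer ellipse at r₁, vis-viva gives v_p = √[μ(2/r₁ − 1/a_t)] = 39.414 km/s.
First burn Δv₁ = |v_p − v₁| = 9.174 km/s.
Circular speed at r₂: v₂ = √(μ/r₂) = 12.734 km/s.
Transfer-orbit speed at r₂: v_a = √[μ(2/r₂ − 1/a_t)] = 6.9893 km/s.
Second burn Δv₂ = |v₂ − v_a| = 5.745 km/s.
Total Δv = Δv₁ + Δv₂ = 14.92 km/s.

Δv = 14920 m/s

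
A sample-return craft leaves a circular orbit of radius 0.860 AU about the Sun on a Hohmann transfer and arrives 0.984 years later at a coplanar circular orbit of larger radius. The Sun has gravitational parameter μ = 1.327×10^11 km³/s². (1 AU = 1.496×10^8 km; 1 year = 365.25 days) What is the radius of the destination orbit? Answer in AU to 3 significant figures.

r₂ = 2.28 AU

In km: r₁ = 0.860 × 1.496×10^8 = 1.28656×10^8 km.
Transfer time t = 0.984 years × 365.25 × 86400 s = 3.10526784×10^7 s, and t = π√(a_t³/μ).
So a_t = (μ t²/π²)^(1/3) = (1.327×10^11 × (3.10526784×10^7)² / π²)^(1/3) = 2.3492×10^8 km.
Since a_t = (r₁ + r₂)/2, r₂ = 2a_t − r₁ = 2×2.3492×10^8 − 1.28656×10^8 = 3.41184×10^8 km.
In AU: r₂ = 3.41184×10^8 / 1.496×10^8 = 2.28 AU.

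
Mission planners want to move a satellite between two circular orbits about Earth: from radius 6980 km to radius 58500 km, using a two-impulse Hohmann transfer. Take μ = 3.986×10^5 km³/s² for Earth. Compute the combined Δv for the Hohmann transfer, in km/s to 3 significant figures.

Δv = 3.95 km/s

Semi-major axis of the transfer orbit: a_t = (6980 + 58500)/2 = 32740 km.
Circular speed at r₁: v₁ = √(μ/r₁) = √(3.986×10^5/6980) = 7.55685 km/s.
Transfer-orbit speed at r₁ (vis-viva equation): v_p = √[μ(2/r₁ − 1/a_t)] = 10.1014 km/s.
First burn Δv₁ = |v_p − v₁| = 2.545 km/s.
At r₂, v₂ = √(μ/r₂) = 2.610 km/s.
Transfer-orbit speed at r₂: v_a = √[μ(2/r₂ − 1/a_t)] = 1.205 km/s.
Second burn Δv₂ = |v₂ − v_a| = 1.405 km/s.
Δv = Δv₁ + Δv₂ = 2.545 + 1.405 = 3.950 km/s.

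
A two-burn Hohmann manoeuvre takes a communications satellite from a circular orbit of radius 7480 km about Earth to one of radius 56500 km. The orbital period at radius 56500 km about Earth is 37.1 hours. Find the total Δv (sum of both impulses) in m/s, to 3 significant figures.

From Kepler's third law T² = 4π²r³/μ at r = 56500 km, T = 37.1 hours = 37.1 × 3600 s = 1.3356×10^5 s: μ = 4π²r³/T² = 3.99165×10^5 km³/s².
Transfer-ellipse semi-major axis a_t = (r₁ + r₂)/2 = (7480 + 56500)/2 = 31990 km.
Circular speed at r₁: v₁ = √(μ/r₁) = √(3.99165×10^5/7480) = 7.305 km/s.
Transfer-orbit speed at r₁ (vis-viva equation): v_p = √[μ(2/r₁ − 1/a_t)] = 9.708 km/s.
First burn Δv₁ = |v_p − v₁| = 2.403 km/s.
At r₂, v₂ = √(μ/r₂) = 2.658 km/s.
Transfer-orbit speed at r₂: v_a = √[μ(2/r₂ − 1/a_t)] = 1.285 km/s.
Second burn Δv₂ = |v₂ − v_a| = 1.373 km/s.
Δv = Δv₁ + Δv₂ = 2.403 + 1.373 = 3.776 km/s.

Δv = 3780 m/s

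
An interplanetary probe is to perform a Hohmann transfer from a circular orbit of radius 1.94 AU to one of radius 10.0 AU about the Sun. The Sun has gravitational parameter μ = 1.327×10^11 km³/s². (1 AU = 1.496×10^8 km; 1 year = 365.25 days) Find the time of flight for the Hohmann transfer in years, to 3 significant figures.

t = 7.29 years

In km: r₁ = 1.94 × 1.496×10^8 = 2.90224×10^8 km; r₂ = 10.0 × 1.496×10^8 = 1.496×10^9 km.
Transfer-ellipse semi-major axis a_t = (r₁ + r₂)/2 = (2.90224×10^8 + 1.496×10^9)/2 = 8.93112×10^8 km.
Half the transfer-orbit period gives t = π√(a_t³/μ) = 2.302×10^8 s.
Converting: 2.302×10^8 s ÷ 3.15576×10^7 s/year (365.25 × 86400) = 7.29 years.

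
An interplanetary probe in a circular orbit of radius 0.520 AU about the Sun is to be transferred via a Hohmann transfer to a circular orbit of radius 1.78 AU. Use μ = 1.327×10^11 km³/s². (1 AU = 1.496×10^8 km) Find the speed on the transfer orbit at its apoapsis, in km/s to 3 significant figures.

In km: r₁ = 0.520 × 1.496×10^8 = 7.7792×10^7 km; r₂ = 1.78 × 1.496×10^8 = 2.66288×10^8 km.
Semi-major axis of the transfer orbit: a_t = (7.7792×10^7 + 2.66288×10^8)/2 = 1.7204×10^8 km.
The apoapsis of the transfer ellipse is at r = 2.66288×10^8 km.
Vis-viva: v = √[μ(2/r − 1/a_t)] = √[1.327×10^11 × (2/2.66288×10^8 − 1/1.7204×10^8)] = 15.01 km/s.

v = 15.0 km/s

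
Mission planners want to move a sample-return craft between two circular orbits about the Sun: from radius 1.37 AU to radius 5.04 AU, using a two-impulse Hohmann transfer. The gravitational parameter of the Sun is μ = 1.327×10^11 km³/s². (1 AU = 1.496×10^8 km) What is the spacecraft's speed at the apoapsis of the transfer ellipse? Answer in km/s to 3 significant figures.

v = 8.67 km/s

In km: r₁ = 1.37 × 1.496×10^8 = 2.04952×10^8 km; r₂ = 5.04 × 1.496×10^8 = 7.53984×10^8 km.
The Hohmann ellipse has a_t = (r₁ + r₂)/2 = 4.79468×10^8 km.
At apoapsis, r = 7.53984×10^8 km.
From the vis-viva equation, v = √[μ(2/r − 1/a_t)] = 8.674 km/s.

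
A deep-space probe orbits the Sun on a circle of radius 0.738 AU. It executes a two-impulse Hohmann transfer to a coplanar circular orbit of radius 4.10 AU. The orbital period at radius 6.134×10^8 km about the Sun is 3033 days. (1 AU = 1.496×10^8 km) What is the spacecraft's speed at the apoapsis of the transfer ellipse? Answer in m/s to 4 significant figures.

v = 8124 m/s

From Kepler's third law T² = 4π²r³/μ at r = 6.134×10^8 km, T = 3033 days = 3033 × 86400 s = 2.620512×10^8 s: μ = 4π²r³/T² = 1.32684×10^11 km³/s².
In km: r₁ = 0.738 × 1.496×10^8 = 1.104048×10^8 km; r₂ = 4.10 × 1.496×10^8 = 6.1336×10^8 km.
Transfer-ellipse semi-major axis a_t = (r₁ + r₂)/2 = (1.104048×10^8 + 6.1336×10^8)/2 = 3.618824×10^8 km.
The apoapsis of the transfer ellipse is at r = 6.1336×10^8 km.
Vis-viva: v = √[μ(2/r − 1/a_t)] = √[1.32684×10^11 × (2/6.1336×10^8 − 1/3.618824×10^8)] = 8.124 km/s.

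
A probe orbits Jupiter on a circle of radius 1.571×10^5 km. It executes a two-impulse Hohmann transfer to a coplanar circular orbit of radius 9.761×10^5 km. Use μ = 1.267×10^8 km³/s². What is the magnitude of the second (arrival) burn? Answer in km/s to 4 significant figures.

The Hohmann ellipse has a_t = (r₁ + r₂)/2 = 5.666×10^5 km.
On the circular orbit at r = 9.761×10^5 km, v_c = √(μ/r) = 11.393 km/s.
Vis-viva on the transfer ellipse at r = 9.761×10^5 km gives v_t = √[μ(2/r − 1/a_t)] = 5.9992 km/s.
Δv₂ = |v_t − v_c| = |5.9992 − 11.393| = 5.394 km/s.

Δv₂ = 5.394 km/s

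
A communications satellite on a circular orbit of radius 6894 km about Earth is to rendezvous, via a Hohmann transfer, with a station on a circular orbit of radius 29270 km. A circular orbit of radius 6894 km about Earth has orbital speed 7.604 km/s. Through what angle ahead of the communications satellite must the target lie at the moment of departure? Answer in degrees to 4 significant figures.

From the circular-orbit relation v² = μ/r at r = 6894 km: μ = v²r = (7.604)² × 6894 = 3.98617×10^5 km³/s².
The Hohmann ellipse has a_t = (r₁ + r₂)/2 = 18082 km.
Transfer time t = π√(a_t³/μ) = 12099 s.
The target's mean motion on its circular orbit is ω₂ = √(μ/r₂³) = 1.2608×10^-4 rad/s.
Angle swept by the target during transfer: ω₂·t = 1.5254 rad = 87.40°.
Arrival is 180° from departure on the ellipse, so φ = 180° − 87.40° = 92.60°.

φ = 92.60°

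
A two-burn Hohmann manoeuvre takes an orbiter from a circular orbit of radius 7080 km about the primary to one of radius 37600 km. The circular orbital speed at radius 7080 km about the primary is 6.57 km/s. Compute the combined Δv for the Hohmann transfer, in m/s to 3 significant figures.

Δv = 3200 m/s

From the circular-orbit relation v² = μ/r at r = 7080 km: μ = v²r = (6.57)² × 7080 = 3.05607×10^5 km³/s².
Semi-major axis of the transfer orbit: a_t = (7080 + 37600)/2 = 22340 km.
At r₁ the circular-orbit speed is v₁ = √(μ/r₁) = 6.570 km/s.
Transfer-orbit speed at r₁ (v² = μ(2/r − 1/a)): v_p = √[μ(2/r₁ − 1/a_t)] = 8.523 km/s.
First burn Δv₁ = |v_p − v₁| = 1.953 km/s.
Circular speed at r₂: v₂ = √(μ/r₂) = 2.851 km/s.
Transfer-orbit speed at r₂: v_a = √[μ(2/r₂ − 1/a_t)] = 1.605 km/s.
Second burn Δv₂ = |v₂ − v_a| = 1.246 km/s.
Total Δv = Δv₁ + Δv₂ = 3.199 km/s.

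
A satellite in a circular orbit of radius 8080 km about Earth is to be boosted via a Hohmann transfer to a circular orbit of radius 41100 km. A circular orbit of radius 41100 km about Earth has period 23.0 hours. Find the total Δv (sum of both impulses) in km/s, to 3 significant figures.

Δv = 3.39 km/s

From Kepler's third law T² = 4π²r³/μ at r = 41100 km, T = 23.0 hours = 23.0 × 3600 s = 82800 s: μ = 4π²r³/T² = 3.99783×10^5 km³/s².
The Hohmann ellipse has a_t = (r₁ + r₂)/2 = 24590 km.
Circular speed at r₁: v₁ = √(μ/r₁) = √(3.99783×10^5/8080) = 7.034 km/s.
On the transfer ellipse at r₁, vis-viva gives v_p = √[μ(2/r₁ − 1/a_t)] = 9.094 km/s.
First burn Δv₁ = |v_p − v₁| = 2.060 km/s.
Circular speed at r₂: v₂ = √(μ/r₂) = 3.119 km/s.
Transfer-orbit speed at r₂: v_a = √[μ(2/r₂ − 1/a_t)] = 1.788 km/s.
Second burn Δv₂ = |v₂ − v_a| = 1.331 km/s.
Δv = Δv₁ + Δv₂ = 2.060 + 1.331 = 3.391 km/s.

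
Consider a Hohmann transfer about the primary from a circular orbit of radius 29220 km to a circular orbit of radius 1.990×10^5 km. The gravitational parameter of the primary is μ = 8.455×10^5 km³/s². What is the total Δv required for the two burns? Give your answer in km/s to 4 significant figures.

Δv = 2.743 km/s

Semi-major axis of the transfer orbit: a_t = (29220 + 1.990×10^5)/2 = 1.1411×10^5 km.
Circular speed at r₁: v₁ = √(μ/r₁) = √(8.455×10^5/29220) = 5.37919 km/s.
On the transfer ellipse at r₁, vis-viva gives v_p = √[μ(2/r₁ − 1/a_t)] = 7.10365 km/s.
First burn Δv₁ = |v_p − v₁| = 1.7245 km/s.
At r₂, v₂ = √(μ/r₂) = 2.06125 km/s.
Transfer-orbit speed at r₂: v_a = √[μ(2/r₂ − 1/a_t)] = 1.04306 km/s.
Second burn Δv₂ = |v₂ − v_a| = 1.0182 km/s.
Total Δv = Δv₁ + Δv₂ = 2.743 km/s.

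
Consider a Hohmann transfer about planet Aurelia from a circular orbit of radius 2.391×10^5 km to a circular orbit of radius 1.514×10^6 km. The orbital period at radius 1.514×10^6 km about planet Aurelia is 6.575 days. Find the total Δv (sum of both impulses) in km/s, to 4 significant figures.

Δv = 21.24 km/s

From Kepler's third law T² = 4π²r³/μ at r = 1.514×10^6 km, T = 6.575 days = 6.575 × 86400 s = 5.6808×10^5 s: μ = 4π²r³/T² = 4.24540×10^8 km³/s².
Semi-major axis of the transfer orbit: a_t = (2.391×10^5 + 1.514×10^6)/2 = 8.7655×10^5 km.
Circular speed at r₁: v₁ = √(μ/r₁) = √(4.24540×10^8/2.391×10^5) = 42.14 km/s.
Transfer-orbit speed at r₁ (vis-viva): v_p = √[μ(2/r₁ − 1/a_t)] = 55.38 km/s.
First burn Δv₁ = |v_p − v₁| = 13.24 km/s.
Circular speed at r₂: v₂ = √(μ/r₂) = 16.7454 km/s.
Transfer-orbit speed at r₂: v_a = √[μ(2/r₂ − 1/a_t)] = 8.74576 km/s.
Second burn Δv₂ = |v₂ − v_a| = 8.000 km/s.
Total Δv = Δv₁ + Δv₂ = 21.24 km/s.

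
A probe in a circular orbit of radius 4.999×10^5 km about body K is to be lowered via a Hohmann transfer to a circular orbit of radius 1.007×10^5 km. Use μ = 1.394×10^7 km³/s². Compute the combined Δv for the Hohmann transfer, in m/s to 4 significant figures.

The Hohmann ellipse has a_t = (r₁ + r₂)/2 = 3.003×10^5 km.
At r₁ the circular-orbit speed is v₁ = √(μ/r₁) = 5.2807 km/s.
On the transfer ellipse at r₁, v² = μ(2/r − 1/a) gives v_a = √[μ(2/r₁ − 1/a_t)] = 3.0579 km/s.
First burn Δv₁ = |v_a − v₁| = 2.2228 km/s.
Circular speed at r₂: v₂ = √(μ/r₂) = 11.7657 km/s.
Transfer-orbit speed at r₂: v_p = √[μ(2/r₂ − 1/a_t)] = 15.1803 km/s.
Second burn Δv₂ = |v₂ − v_p| = 3.4146 km/s.
Total Δv = Δv₁ + Δv₂ = 5.637 km/s.

Δv = 5637 m/s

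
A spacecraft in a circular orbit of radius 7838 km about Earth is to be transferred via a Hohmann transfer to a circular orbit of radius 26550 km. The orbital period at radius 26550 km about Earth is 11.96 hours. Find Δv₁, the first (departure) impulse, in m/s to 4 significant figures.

Δv₁ = 1730 m/s

From Kepler's third law T² = 4π²r³/μ at r = 26550 km, T = 11.96 hours = 11.96 × 3600 s = 43056 s: μ = 4π²r³/T² = 3.98553×10^5 km³/s².
Transfer-ellipse semi-major axis a_t = (r₁ + r₂)/2 = (7838 + 26550)/2 = 17194 km.
On the circular orbit at r = 7838 km, v_c = √(μ/r) = 7.131 km/s.
Vis-viva on the transfer ellipse at r = 7838 km gives v_t = √[μ(2/r − 1/a_t)] = 8.861 km/s.
Δv₁ = |v_t − v_c| = |8.861 − 7.131| = 1.730 km/s.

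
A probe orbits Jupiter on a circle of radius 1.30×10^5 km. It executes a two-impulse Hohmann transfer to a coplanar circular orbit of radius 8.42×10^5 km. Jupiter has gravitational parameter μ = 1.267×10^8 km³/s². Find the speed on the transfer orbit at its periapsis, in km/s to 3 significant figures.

The Hohmann ellipse has a_t = (r₁ + r₂)/2 = 4.860×10^5 km.
At periapsis, r = 1.300×10^5 km.
Vis-viva: v = √[μ(2/r − 1/a_t)] = √[1.267×10^8 × (2/1.300×10^5 − 1/4.860×10^5)] = 41.09 km/s.

v = 41.1 km/s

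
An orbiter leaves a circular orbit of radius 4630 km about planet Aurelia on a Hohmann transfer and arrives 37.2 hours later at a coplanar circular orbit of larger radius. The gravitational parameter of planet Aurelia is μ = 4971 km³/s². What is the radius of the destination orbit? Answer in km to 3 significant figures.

r₂ = 37000 km

Transfer time t = 37.2 hours = 1.3392×10^5 s, and t = π√(a_t³/μ).
So a_t = (μ t²/π²)^(1/3) = (4971 × (1.3392×10^5)² / π²)^(1/3) = 20826 km.
Since a_t = (r₁ + r₂)/2, r₂ = 2a_t − r₁ = 2×20826 − 4630 = 37022 km.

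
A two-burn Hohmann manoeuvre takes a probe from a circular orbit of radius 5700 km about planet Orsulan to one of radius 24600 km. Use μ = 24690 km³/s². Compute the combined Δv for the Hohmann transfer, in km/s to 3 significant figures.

Semi-major axis of the transfer orbit: a_t = (5700 + 24600)/2 = 15150 km.
At r₁ the circular-orbit speed is v₁ = √(μ/r₁) = 2.08124 km/s.
On the transfer ellipse at r₁, vis-viva equation gives v_p = √[μ(2/r₁ − 1/a_t)] = 2.65207 km/s.
First burn Δv₁ = |v_p − v₁| = 0.5708 km/s.
At r₂, v₂ = √(μ/r₂) = 1.0018 km/s.
Transfer-orbit speed at r₂: v_a = √[μ(2/r₂ − 1/a_t)] = 0.61450 km/s.
Second burn Δv₂ = |v₂ − v_a| = 0.3873 km/s.
Total Δv = Δv₁ + Δv₂ = 0.9581 km/s.

Δv = 0.958 km/s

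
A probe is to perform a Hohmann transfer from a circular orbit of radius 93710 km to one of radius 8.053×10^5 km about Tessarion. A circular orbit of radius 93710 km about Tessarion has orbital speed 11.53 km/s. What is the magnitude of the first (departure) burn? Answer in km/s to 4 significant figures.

Δv₁ = 3.903 km/s

From the circular-orbit relation v² = μ/r at r = 93710 km: μ = v²r = (11.53)² × 93710 = 1.24579×10^7 km³/s².
Semi-major axis of the transfer orbit: a_t = (93710 + 8.053×10^5)/2 = 4.49505×10^5 km.
Circular speed at r = 93710 km: v_c = √(μ/r) = 11.530 km/s.
Transfer-orbit speed at the same r (vis-viva, a = a_t): v_t = √[μ(2/r − 1/a_t)] = 15.433 km/s.
Δv₁ = |v_t − v_c| = |15.433 − 11.530| = 3.903 km/s.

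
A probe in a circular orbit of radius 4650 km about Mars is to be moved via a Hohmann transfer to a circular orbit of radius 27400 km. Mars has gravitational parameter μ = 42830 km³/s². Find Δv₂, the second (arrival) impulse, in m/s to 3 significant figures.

Δv₂ = 577 m/s

The Hohmann ellipse has a_t = (r₁ + r₂)/2 = 16025 km.
On the circular orbit at r = 27400 km, v_c = √(μ/r) = 1.2503 km/s.
Vis-viva on the transfer ellipse at r = 27400 km gives v_t = √[μ(2/r − 1/a_t)] = 0.67348 km/s.
Δv₂ = |v_t − v_c| = |0.67348 − 1.2503| = 0.5768 km/s.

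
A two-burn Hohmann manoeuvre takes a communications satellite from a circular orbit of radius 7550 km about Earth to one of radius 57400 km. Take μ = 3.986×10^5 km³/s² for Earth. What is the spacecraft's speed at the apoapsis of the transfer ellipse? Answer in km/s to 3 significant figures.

The Hohmann ellipse has a_t = (r₁ + r₂)/2 = 32475 km.
The apoapsis of the transfer ellipse is at r = 57400 km.
Applying v² = μ(2/r − 1/a_t): v = 1.271 km/s.

v = 1.27 km/s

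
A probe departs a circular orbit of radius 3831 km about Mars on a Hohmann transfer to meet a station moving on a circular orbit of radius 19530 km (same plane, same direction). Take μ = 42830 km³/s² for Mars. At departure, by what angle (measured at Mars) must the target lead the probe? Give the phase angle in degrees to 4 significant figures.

φ = 96.74°

Semi-major axis of the transfer orbit: a_t = (3831 + 19530)/2 = 11680.5 km.
The half-period of the transfer ellipse is t = π√(a_t³/μ) = 19163 s.
The target's mean motion on its circular orbit is ω₂ = √(μ/r₂³) = 7.5826×10^-5 rad/s.
Angle swept by the target during transfer: ω₂·t = 1.4531 rad = 83.26°.
Arrival is 180° from departure on the ellipse, so φ = 180° − 83.26° = 96.74°.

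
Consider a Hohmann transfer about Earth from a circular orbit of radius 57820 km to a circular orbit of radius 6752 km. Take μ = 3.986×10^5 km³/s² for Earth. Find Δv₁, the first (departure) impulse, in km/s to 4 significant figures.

Semi-major axis of the transfer orbit: a_t = (57820 + 6752)/2 = 32286 km.
On the circular orbit at r = 57820 km, v_c = √(μ/r) = 2.626 km/s.
Vis-viva on the transfer ellipse at r = 57820 km gives v_t = √[μ(2/r − 1/a_t)] = 1.201 km/s.
Δv₁ = |v_t − v_c| = |1.201 − 2.626| = 1.425 km/s.

Δv₁ = 1.425 km/s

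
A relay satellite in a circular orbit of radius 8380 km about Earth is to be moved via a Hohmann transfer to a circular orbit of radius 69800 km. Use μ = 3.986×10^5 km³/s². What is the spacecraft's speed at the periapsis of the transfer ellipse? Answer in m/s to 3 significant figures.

Transfer-ellipse semi-major axis a_t = (r₁ + r₂)/2 = (8380 + 69800)/2 = 39090 km.
The periapsis of the transfer ellipse is at r = 8380 km.
From the vis-viva equation, v = √[μ(2/r − 1/a_t)] = 9.216 km/s.

v = 9220 m/s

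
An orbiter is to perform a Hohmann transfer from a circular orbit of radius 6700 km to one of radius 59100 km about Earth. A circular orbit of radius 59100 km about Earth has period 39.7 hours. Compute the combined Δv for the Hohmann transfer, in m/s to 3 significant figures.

From Kepler's third law T² = 4π²r³/μ at r = 59100 km, T = 39.7 hours = 39.7 × 3600 s = 1.4292×10^5 s: μ = 4π²r³/T² = 3.98966×10^5 km³/s².
Transfer-ellipse semi-major axis a_t = (r₁ + r₂)/2 = (6700 + 59100)/2 = 32900 km.
At r₁ the circular-orbit speed is v₁ = √(μ/r₁) = 7.7167 km/s.
On the transfer ellipse at r₁, v² = μ(2/r − 1/a) gives v_p = √[μ(2/r₁ − 1/a_t)] = 10.343 km/s.
First burn Δv₁ = |v_p − v₁| = 2.626 km/s.
At r₂, v₂ = √(μ/r₂) = 2.5982 km/s.
Transfer-orbit speed at r₂: v_a = √[μ(2/r₂ − 1/a_t)] = 1.1725 km/s.
Second burn Δv₂ = |v₂ − v_a| = 1.426 km/s.
Δv = Δv₁ + Δv₂ = 2.626 + 1.426 = 4.052 km/s.

Δv = 4050 m/s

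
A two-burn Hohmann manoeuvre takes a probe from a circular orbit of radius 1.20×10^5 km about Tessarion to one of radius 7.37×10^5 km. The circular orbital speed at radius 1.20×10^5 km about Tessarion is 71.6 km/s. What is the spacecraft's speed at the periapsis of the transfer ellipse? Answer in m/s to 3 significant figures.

v = 93900 m/s

From the circular-orbit relation v² = μ/r at r = 1.20×10^5 km: μ = v²r = (71.6)² × 1.20×10^5 = 6.15187×10^8 km³/s².
Semi-major axis of the transfer orbit: a_t = (1.200×10^5 + 7.370×10^5)/2 = 4.285×10^5 km.
At periapsis, r = 1.200×10^5 km.
From the vis-viva equation, v = √[μ(2/r − 1/a_t)] = 93.90 km/s.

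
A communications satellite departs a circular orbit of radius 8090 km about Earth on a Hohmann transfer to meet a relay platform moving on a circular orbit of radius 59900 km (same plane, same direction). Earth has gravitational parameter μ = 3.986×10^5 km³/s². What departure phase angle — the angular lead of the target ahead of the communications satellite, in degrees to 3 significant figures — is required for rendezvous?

Semi-major axis of the transfer orbit: a_t = (8090 + 59900)/2 = 33995 km.
Transfer time t = π√(a_t³/μ) = 31189 s.
The target's mean motion on its circular orbit is ω₂ = √(μ/r₂³) = 4.3065×10^-5 rad/s.
Angle swept by the target during transfer: ω₂·t = 1.3432 rad = 76.96°.
Arrival is 180° from departure on the ellipse, so φ = 180° − 76.96° = 103°.

φ = 103°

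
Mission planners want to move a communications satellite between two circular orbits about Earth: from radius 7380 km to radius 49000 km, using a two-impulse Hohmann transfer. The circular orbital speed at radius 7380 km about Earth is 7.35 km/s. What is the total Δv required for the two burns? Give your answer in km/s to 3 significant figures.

Δv = 3.73 km/s

From the circular-orbit relation v² = μ/r at r = 7380 km: μ = v²r = (7.35)² × 7380 = 3.98686×10^5 km³/s².
The Hohmann ellipse has a_t = (r₁ + r₂)/2 = 28190 km.
At r₁ the circular-orbit speed is v₁ = √(μ/r₁) = 7.350 km/s.
Transfer-orbit speed at r₁ (v² = μ(2/r − 1/a)): v_p = √[μ(2/r₁ − 1/a_t)] = 9.690 km/s.
First burn Δv₁ = |v_p − v₁| = 2.340 km/s.
Circular speed at r₂: v₂ = √(μ/r₂) = 2.852 km/s.
Transfer-orbit speed at r₂: v_a = √[μ(2/r₂ − 1/a_t)] = 1.459 km/s.
Second burn Δv₂ = |v₂ − v_a| = 1.393 km/s.
Δv = Δv₁ + Δv₂ = 2.340 + 1.393 = 3.733 km/s.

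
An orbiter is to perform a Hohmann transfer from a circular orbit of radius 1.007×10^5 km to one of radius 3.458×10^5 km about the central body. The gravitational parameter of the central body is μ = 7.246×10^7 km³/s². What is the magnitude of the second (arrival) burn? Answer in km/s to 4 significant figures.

Δv₂ = 4.754 km/s

Semi-major axis of the transfer orbit: a_t = (1.007×10^5 + 3.458×10^5)/2 = 2.2325×10^5 km.
Circular speed at r = 3.458×10^5 km: v_c = √(μ/r) = 14.476 km/s.
Transfer-orbit speed at the same r (vis-viva, a = a_t): v_t = √[μ(2/r − 1/a_t)] = 9.7220 km/s.
Δv₂ = |v_t − v_c| = |9.7220 − 14.476| = 4.754 km/s.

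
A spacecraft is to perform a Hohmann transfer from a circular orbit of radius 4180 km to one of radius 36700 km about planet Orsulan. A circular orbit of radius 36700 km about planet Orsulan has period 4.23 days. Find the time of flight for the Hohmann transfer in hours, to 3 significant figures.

From Kepler's third law T² = 4π²r³/μ at r = 36700 km, T = 4.23 days = 4.23 × 86400 s = 3.65472×10^5 s: μ = 4π²r³/T² = 14610.0 km³/s².
The Hohmann ellipse has a_t = (r₁ + r₂)/2 = 20440 km.
Half the transfer-orbit period gives t = π√(a_t³/μ) = 75950 s.
Converting: 75950 s ÷ 3600 s/hour = 21.1 hours.

t = 21.1 hours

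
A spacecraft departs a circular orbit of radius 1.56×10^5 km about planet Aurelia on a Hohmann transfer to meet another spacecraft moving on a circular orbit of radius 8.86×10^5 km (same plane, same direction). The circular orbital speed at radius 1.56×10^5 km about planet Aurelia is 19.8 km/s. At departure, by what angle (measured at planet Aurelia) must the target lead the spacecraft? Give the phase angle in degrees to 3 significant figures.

From the circular-orbit relation v² = μ/r at r = 1.56×10^5 km: μ = v²r = (19.8)² × 1.56×10^5 = 6.11582×10^7 km³/s².
Transfer-ellipse semi-major axis a_t = (r₁ + r₂)/2 = (1.560×10^5 + 8.860×10^5)/2 = 5.210×10^5 km.
Transfer time t = π√(a_t³/μ) = 1.5107×10^5 s.
Target angular speed ω₂ = √(μ/r₂³) = 9.3773×10^-6 rad/s.
Angle swept by the target during transfer: ω₂·t = 1.4166 rad = 81.17°.
Arrival is 180° from departure on the ellipse, so φ = 180° − 81.17° = 98.8°.

φ = 98.8°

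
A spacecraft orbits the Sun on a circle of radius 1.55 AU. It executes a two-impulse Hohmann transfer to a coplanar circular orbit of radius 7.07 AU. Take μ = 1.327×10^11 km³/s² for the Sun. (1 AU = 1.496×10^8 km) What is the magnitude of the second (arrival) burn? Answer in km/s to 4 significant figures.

In km: r₁ = 1.55 × 1.496×10^8 = 2.3188×10^8 km; r₂ = 7.07 × 1.496×10^8 = 1.057672×10^9 km.
Transfer-ellipse semi-major axis a_t = (r₁ + r₂)/2 = (2.3188×10^8 + 1.057672×10^9)/2 = 6.44776×10^8 km.
Circular speed at r = 1.057672×10^9 km: v_c = √(μ/r) = 11.201 km/s.
Vis-viva on the transfer ellipse at r = 1.057672×10^9 km gives v_t = √[μ(2/r − 1/a_t)] = 6.7172 km/s.
Δv₂ = |v_t − v_c| = |6.7172 − 11.201| = 4.484 km/s.

Δv₂ = 4.484 km/s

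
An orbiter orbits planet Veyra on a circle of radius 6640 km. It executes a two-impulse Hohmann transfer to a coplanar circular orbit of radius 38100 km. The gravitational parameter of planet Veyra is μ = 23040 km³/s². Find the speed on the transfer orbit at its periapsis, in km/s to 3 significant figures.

v = 2.43 km/s

Semi-major axis of the transfer orbit: a_t = (6640 + 38100)/2 = 22370 km.
At periapsis, r = 6640 km.
Applying v² = μ(2/r − 1/a_t): v = 2.431 km/s.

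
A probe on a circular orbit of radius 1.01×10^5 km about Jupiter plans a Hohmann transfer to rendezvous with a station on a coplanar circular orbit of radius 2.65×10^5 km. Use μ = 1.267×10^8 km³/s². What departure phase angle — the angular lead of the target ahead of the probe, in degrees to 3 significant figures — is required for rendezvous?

The Hohmann ellipse has a_t = (r₁ + r₂)/2 = 1.830×10^5 km.
Transfer time t = π√(a_t³/μ) = 21850 s.
The target's mean motion on its circular orbit is ω₂ = √(μ/r₂³) = 8.251×10^-5 rad/s.
Angle swept by the target during transfer: ω₂·t = 1.803 rad = 103.3°.
Arrival is 180° from departure on the ellipse, so φ = 180° − 103.3° = 76.7°.

φ = 76.7°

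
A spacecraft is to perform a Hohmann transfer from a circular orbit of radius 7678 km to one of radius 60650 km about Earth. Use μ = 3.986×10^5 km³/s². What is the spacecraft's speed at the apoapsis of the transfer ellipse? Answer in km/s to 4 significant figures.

Semi-major axis of the transfer orbit: a_t = (7678 + 60650)/2 = 34164 km.
The apoapsis of the transfer ellipse is at r = 60650 km.
Vis-viva: v = √[μ(2/r − 1/a_t)] = √[3.986×10^5 × (2/60650 − 1/34164)] = 1.215 km/s.

v = 1.215 km/s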